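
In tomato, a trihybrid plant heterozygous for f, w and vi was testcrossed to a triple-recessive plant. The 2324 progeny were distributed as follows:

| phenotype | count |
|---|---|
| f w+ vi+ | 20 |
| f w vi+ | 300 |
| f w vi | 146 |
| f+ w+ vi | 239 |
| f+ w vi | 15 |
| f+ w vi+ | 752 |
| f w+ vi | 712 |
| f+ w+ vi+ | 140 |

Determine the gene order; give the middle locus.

vi

The two most frequent reciprocal classes, f+ w vi+ and f w+ vi, are the parental types, so the F1 was f+ w vi+ / f w+ vi.
The two rarest classes, f+ w vi and f w+ vi+, are the double crossovers. Comparing them with the parentals, only the vi allele has switched, so vi is the middle locus and the order is w – vi – f.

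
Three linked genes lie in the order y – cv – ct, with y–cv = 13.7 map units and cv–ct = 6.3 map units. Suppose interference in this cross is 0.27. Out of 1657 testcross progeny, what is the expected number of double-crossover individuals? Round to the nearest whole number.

Map distances give recombination frequencies of 0.137 and 0.063 for the two intervals.
With interference 0.27 (so coincidence = 0.73), expected double-crossover frequency = 0.137 × 0.063 × 0.73 = 0.00630.
Expected number = 0.00630 × 1657 = 10.44 ≈ 10.

10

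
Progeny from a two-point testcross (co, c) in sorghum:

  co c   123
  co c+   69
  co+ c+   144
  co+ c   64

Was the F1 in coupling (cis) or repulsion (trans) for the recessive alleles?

The two most frequent classes are co+ c+ (144) and co c (123); these are the parental (non-recombinant) types.
So the F1 carried co+ c+ on one chromosome and co c on the other — the recessive alleles are on the same chromosome (cis / coupling).

cis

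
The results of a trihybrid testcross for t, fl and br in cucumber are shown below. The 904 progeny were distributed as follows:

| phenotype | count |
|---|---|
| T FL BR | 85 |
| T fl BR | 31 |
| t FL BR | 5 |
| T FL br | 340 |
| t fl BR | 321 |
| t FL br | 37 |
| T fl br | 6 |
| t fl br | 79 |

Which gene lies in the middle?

The two most frequent reciprocal classes, t fl BR and T FL br, are the parental types, so the F1 was t fl BR / T FL br.
The two rarest classes, t FL BR and T fl br, are the double crossovers. Comparing them with the parentals, only the fl allele has switched, so fl is the middle locus and the order is br – fl – t.

fl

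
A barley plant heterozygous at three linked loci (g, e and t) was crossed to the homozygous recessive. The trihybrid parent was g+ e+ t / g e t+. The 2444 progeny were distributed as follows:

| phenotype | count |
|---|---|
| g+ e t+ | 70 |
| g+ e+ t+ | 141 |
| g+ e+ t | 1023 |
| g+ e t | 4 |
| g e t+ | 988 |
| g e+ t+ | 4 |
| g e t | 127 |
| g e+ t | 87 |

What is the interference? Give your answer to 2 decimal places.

The two rarest classes, g+ e t and g e+ t+, are the double crossovers. Comparing them with the parentals, only the e allele has switched, so e is the middle locus and the order is g – e – t.
g–e: (157 + 8)/2444 = 0.0675; e–t: (268 + 8)/2444 = 0.1129.
Expected DCO frequency = 0.0675 × 0.1129 ≈ 0.00762; observed = 8/2444 ≈ 0.00327.
Coefficient of coincidence = 0.00327/0.00762 ≈ 0.43; interference = 1 − 0.43 = 0.57.

0.57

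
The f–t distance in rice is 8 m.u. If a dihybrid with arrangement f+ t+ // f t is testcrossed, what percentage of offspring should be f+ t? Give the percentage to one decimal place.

4.0%

A map distance of 8 m.u. corresponds to a recombination frequency of 0.080.
The F1 is f+ t+ / f t, so f+ t is a recombinant gamete class with expected frequency r/2 = 0.080/2 = 0.0400.
That is 0.0400 = 4.0% of the progeny.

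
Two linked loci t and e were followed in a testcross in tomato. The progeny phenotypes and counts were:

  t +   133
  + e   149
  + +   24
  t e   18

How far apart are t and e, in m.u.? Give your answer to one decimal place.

The two most frequent classes, + e (149) and t + (133), are the parental types, so the F1 was + e / t +.
The recombinant classes are + + and t e: 24 + 18 = 42.
Recombination frequency = 42/324 = 0.1296 ≈ 13.0%, i.e. 13.0 m.u.

13.0 m.u.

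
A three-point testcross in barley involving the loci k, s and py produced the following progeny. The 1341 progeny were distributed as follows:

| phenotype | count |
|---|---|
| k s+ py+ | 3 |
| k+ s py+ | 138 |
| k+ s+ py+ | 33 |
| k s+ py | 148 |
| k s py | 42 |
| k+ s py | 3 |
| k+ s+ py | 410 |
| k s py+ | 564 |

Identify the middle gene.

s

The two most frequent reciprocal classes, k+ s+ py and k s py+, are the parental types, so the F1 was k+ s+ py / k s py+.
The two rarest classes, k+ s py and k s+ py+, are the double crossovers. Comparing them with the parentals, only the s allele has switched, so s is the middle locus and the order is k – s – py.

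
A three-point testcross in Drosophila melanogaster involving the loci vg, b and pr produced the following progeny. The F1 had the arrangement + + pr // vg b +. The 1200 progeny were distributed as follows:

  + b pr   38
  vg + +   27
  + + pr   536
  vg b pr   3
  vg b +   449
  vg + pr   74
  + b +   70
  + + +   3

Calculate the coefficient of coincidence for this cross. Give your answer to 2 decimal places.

0.68

The two rarest classes, + + + and vg b pr, are the double crossovers. Comparing them with the parentals, only the pr allele has switched, so pr is the middle locus and the order is b – pr – vg.
b–pr: (65 + 6)/1200 = 0.0592; pr–vg: (144 + 6)/1200 = 0.1250.
Expected DCO frequency = 0.0592 × 0.1250 ≈ 0.00740; observed = 6/1200 ≈ 0.00500.
Coefficient of coincidence = 0.00500/0.00740 ≈ 0.68.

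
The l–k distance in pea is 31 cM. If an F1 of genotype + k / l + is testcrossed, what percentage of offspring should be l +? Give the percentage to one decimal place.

34.5%

A map distance of 31 cM corresponds to a recombination frequency of 0.310.
The F1 is + k / l +, so l + is a parental gamete class with expected frequency (1 − r)/2 = 0.690/2 = 0.3450.
That is 0.3450 = 34.5% of the progeny.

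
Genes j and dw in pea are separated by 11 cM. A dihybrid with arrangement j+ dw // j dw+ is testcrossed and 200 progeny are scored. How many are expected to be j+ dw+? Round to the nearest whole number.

A map distance of 11 cM corresponds to a recombination frequency of 0.110.
The F1 is j+ dw / j dw+, so j+ dw+ is a recombinant gamete class with expected frequency r/2 = 0.110/2 = 0.0550.
Expected number = 0.0550 × 200 = 11.00 ≈ 11.

11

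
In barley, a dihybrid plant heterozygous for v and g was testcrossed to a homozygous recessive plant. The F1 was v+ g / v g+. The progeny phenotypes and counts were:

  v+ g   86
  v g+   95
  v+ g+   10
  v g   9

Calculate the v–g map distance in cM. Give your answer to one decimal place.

9.5 cM

The recombinant classes are v+ g+ and v g: 10 + 9 = 19.
Recombination frequency = 19/200 = 0.0950 ≈ 9.5%, i.e. 9.5 cM.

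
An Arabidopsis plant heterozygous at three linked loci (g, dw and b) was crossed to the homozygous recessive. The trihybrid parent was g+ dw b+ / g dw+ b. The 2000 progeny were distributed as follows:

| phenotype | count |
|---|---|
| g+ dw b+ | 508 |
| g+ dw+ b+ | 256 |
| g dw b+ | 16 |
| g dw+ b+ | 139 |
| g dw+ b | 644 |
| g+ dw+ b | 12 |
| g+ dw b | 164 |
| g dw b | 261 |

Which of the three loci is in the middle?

g

The two rarest classes, g dw b+ and g+ dw+ b, are the double crossovers. Comparing them with the parentals, only the g allele has switched, so g is the middle locus and the order is dw – g – b.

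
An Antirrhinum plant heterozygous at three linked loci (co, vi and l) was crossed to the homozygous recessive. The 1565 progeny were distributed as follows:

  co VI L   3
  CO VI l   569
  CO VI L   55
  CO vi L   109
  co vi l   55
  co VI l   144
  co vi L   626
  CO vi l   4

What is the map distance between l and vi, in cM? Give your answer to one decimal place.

7.5 cM

The two most frequent reciprocal classes, CO VI l and co vi L, are the parental types, so the F1 was CO VI l / co vi L.
The two rarest classes, CO vi l and co VI L, are the double crossovers. Comparing them with the parentals, only the vi allele has switched, so vi is the middle locus and the order is l – vi – co.
Crossovers in the l–vi interval produce the single-crossover classes CO VI L and co vi l (55 + 55 = 110) plus the double crossovers (7).
RF(l–vi) = (110 + 7) / 1565 = 117/1565 = 0.0748 → 7.5 cM.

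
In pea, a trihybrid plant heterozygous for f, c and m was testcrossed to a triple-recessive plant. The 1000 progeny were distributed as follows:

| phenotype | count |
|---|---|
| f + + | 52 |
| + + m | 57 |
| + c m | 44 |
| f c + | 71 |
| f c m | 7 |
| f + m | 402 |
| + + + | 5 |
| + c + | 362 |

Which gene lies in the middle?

c

The two most frequent reciprocal classes, f + m and + c +, are the parental types, so the F1 was f + m / + c +.
The two rarest classes, f c m and + + +, are the double crossovers. Comparing them with the parentals, only the c allele has switched, so c is the middle locus and the order is f – c – m.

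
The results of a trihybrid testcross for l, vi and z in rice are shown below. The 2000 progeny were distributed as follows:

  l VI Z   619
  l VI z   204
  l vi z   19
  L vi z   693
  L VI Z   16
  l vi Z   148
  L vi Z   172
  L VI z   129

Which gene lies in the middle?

The two most frequent reciprocal classes, l VI Z and L vi z, are the parental types, so the F1 was l VI Z / L vi z.
The two rarest classes, L VI Z and l vi z, are the double crossovers. Comparing them with the parentals, only the l allele has switched, so l is the middle locus and the order is vi – l – z.

l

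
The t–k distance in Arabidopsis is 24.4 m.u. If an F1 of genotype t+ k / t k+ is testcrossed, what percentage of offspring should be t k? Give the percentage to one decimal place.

A map distance of 24.4 m.u. corresponds to a recombination frequency of 0.244.
The F1 is t+ k / t k+, so t k is a recombinant gamete class with expected frequency r/2 = 0.244/2 = 0.1220.
That is 0.1220 = 12.2% of the progeny.

12.2%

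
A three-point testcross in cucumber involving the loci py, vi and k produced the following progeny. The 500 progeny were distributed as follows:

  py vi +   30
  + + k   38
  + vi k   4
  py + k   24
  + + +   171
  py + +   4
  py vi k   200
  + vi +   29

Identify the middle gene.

py

The two most frequent reciprocal classes, + + + and py vi k, are the parental types, so the F1 was + + + / py vi k.
The two rarest classes, py + + and + vi k, are the double crossovers. Comparing them with the parentals, only the py allele has switched, so py is the middle locus and the order is k – py – vi.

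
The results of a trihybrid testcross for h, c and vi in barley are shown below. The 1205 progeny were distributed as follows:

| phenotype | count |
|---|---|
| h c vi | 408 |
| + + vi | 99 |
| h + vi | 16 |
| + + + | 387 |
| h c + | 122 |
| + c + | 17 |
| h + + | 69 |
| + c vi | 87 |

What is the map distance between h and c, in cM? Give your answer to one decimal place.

The two most frequent reciprocal classes, h c vi and + + +, are the parental types, so the F1 was h c vi / + + +.
The two rarest classes, h + vi and + c +, are the double crossovers. Comparing them with the parentals, only the c allele has switched, so c is the middle locus and the order is h – c – vi.
Crossovers in the h–c interval produce the single-crossover classes + c vi and h + + (87 + 69 = 156) plus the double crossovers (33).
RF(h–c) = (156 + 33) / 1205 = 189/1205 = 0.1568 → 15.7 cM.

15.7 cM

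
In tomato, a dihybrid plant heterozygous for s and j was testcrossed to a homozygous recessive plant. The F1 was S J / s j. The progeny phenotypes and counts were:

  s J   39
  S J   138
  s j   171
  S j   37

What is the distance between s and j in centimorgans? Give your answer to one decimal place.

19.7 centimorgans

The recombinant classes are S j and s J: 37 + 39 = 76.
Recombination frequency = 76/385 = 0.1974 ≈ 19.7%, i.e. 19.7 centimorgans.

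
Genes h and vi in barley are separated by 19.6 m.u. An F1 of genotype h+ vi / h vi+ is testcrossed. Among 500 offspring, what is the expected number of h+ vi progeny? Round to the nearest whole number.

A map distance of 19.6 m.u. corresponds to a recombination frequency of 0.196.
The F1 is h+ vi / h vi+, so h+ vi is a parental gamete class with expected frequency (1 − r)/2 = 0.804/2 = 0.4020.
Expected number = 0.4020 × 500 = 201.00 ≈ 201.

201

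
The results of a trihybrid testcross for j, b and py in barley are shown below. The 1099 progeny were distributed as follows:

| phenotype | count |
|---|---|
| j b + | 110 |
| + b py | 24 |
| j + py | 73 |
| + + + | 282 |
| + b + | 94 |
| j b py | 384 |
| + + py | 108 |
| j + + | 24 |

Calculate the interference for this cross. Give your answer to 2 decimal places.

0.08

The two most frequent reciprocal classes, j b py and + + +, are the parental types, so the F1 was j b py / + + +.
The two rarest classes, + b py and j + +, are the double crossovers. Comparing them with the parentals, only the j allele has switched, so j is the middle locus and the order is py – j – b.
py–j: (218 + 48)/1099 = 0.2420; j–b: (167 + 48)/1099 = 0.1956.
Expected DCO frequency = 0.2420 × 0.1956 ≈ 0.04734; observed = 48/1099 ≈ 0.04368.
Coefficient of coincidence = 0.04368/0.04734 ≈ 0.92; interference = 1 − 0.92 = 0.08.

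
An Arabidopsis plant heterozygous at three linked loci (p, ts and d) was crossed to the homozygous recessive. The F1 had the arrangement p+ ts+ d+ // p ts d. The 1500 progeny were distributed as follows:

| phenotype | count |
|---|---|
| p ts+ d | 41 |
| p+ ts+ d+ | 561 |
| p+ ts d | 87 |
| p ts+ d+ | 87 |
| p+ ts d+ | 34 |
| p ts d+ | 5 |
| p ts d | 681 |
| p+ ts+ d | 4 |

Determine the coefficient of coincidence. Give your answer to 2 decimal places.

0.88

The two rarest classes, p+ ts+ d and p ts d+, are the double crossovers. Comparing them with the parentals, only the d allele has switched, so d is the middle locus and the order is p – d – ts.
p–d: (174 + 9)/1500 = 0.1220; d–ts: (75 + 9)/1500 = 0.0560.
Expected DCO frequency = 0.1220 × 0.0560 ≈ 0.00683; observed = 9/1500 ≈ 0.00600.
Coefficient of coincidence = 0.00600/0.00683 ≈ 0.88.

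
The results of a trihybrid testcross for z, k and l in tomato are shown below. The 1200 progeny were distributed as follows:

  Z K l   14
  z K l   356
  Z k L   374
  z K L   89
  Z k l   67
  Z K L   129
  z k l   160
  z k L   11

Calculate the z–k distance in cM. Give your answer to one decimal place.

26.2 cM

The two most frequent reciprocal classes, z K l and Z k L, are the parental types, so the F1 was z K l / Z k L.
The two rarest classes, Z K l and z k L, are the double crossovers. Comparing them with the parentals, only the z allele has switched, so z is the middle locus and the order is l – z – k.
Crossovers in the z–k interval produce the single-crossover classes z k l and Z K L (160 + 129 = 289) plus the double crossovers (25).
RF(z–k) = (289 + 25) / 1200 = 314/1200 = 0.2617 → 26.2 cM.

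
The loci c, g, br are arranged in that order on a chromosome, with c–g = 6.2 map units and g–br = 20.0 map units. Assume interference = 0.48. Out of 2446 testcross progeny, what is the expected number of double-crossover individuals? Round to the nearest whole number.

16

Map distances give recombination frequencies of 0.062 and 0.200 for the two intervals.
With interference 0.48 (so coincidence = 0.52), expected double-crossover frequency = 0.062 × 0.200 × 0.52 = 0.00645.
Expected number = 0.00645 × 2446 = 15.77 ≈ 16.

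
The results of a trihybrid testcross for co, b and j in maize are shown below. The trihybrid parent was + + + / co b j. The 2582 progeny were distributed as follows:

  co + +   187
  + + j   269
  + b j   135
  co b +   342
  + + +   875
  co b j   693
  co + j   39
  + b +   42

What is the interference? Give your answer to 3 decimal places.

The two rarest classes, + b + and co + j, are the double crossovers. Comparing them with the parentals, only the b allele has switched, so b is the middle locus and the order is co – b – j.
co–b: (322 + 81)/2582 = 0.1561; b–j: (611 + 81)/2582 = 0.2680.
Expected DCO frequency = 0.1561 × 0.2680 ≈ 0.04183; observed = 81/2582 ≈ 0.03137.
Coefficient of coincidence = 0.03137/0.04183 ≈ 0.750; interference = 1 − 0.750 = 0.250.

0.250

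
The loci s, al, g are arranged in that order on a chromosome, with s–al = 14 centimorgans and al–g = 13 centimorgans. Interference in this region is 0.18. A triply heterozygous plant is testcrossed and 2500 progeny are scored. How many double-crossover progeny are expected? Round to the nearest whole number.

37

Map distances give recombination frequencies of 0.140 and 0.130 for the two intervals.
With interference 0.18 (so coincidence = 0.82), expected double-crossover frequency = 0.140 × 0.130 × 0.82 = 0.01492.
Expected number = 0.01492 × 2500 = 37.31 ≈ 37.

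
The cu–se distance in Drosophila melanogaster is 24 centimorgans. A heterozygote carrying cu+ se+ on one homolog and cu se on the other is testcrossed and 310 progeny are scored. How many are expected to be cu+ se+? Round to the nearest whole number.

118

A map distance of 24 centimorgans corresponds to a recombination frequency of 0.240.
The F1 is cu+ se+ / cu se, so cu+ se+ is a parental gamete class with expected frequency (1 − r)/2 = 0.760/2 = 0.3800.
Expected number = 0.3800 × 310 = 117.80 ≈ 118.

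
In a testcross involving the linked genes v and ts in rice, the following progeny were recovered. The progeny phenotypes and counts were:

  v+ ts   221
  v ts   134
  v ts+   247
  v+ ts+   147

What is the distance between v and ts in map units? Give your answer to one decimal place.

37.5 map units

The two most frequent classes, v+ ts (221) and v ts+ (247), are the parental types, so the F1 was v+ ts / v ts+.
The recombinant classes are v+ ts+ and v ts: 147 + 134 = 281.
Recombination frequency = 281/749 = 0.3752 ≈ 37.5%, i.e. 37.5 map units.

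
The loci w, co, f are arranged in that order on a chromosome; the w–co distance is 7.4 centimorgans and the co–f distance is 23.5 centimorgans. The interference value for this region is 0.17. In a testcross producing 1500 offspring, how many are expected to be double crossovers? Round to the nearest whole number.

Map distances give recombination frequencies of 0.074 and 0.235 for the two intervals.
With interference 0.17 (so coincidence = 0.83), expected double-crossover frequency = 0.074 × 0.235 × 0.83 = 0.01443.
Expected number = 0.01443 × 1500 = 21.65 ≈ 22.

22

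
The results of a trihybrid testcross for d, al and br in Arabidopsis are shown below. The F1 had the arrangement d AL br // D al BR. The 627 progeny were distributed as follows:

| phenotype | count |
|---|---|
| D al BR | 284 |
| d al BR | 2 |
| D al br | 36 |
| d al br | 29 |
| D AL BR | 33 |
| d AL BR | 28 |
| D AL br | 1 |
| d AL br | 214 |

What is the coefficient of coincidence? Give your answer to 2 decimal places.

The two rarest classes, D AL br and d al BR, are the double crossovers. Comparing them with the parentals, only the d allele has switched, so d is the middle locus and the order is al – d – br.
al–d: (62 + 3)/627 = 0.1037; d–br: (64 + 3)/627 = 0.1069.
Expected DCO frequency = 0.1037 × 0.1069 ≈ 0.01109; observed = 3/627 ≈ 0.00478.
Coefficient of coincidence = 0.00478/0.01109 ≈ 0.43.

0.43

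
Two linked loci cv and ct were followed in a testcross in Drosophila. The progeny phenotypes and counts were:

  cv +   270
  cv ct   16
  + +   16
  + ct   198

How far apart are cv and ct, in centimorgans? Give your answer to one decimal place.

The two most frequent classes, + ct (198) and cv + (270), are the parental types, so the F1 was + ct / cv +.
The recombinant classes are + + and cv ct: 16 + 16 = 32.
Recombination frequency = 32/500 = 0.0640 ≈ 6.4%, i.e. 6.4 centimorgans.

6.4 centimorgans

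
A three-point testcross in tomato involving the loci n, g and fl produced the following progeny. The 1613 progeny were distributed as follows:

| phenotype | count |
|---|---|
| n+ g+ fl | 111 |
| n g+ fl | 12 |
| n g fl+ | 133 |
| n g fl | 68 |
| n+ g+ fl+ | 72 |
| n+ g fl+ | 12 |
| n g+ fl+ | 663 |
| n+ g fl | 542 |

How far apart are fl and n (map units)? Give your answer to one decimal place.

10.2 map units

The two most frequent reciprocal classes, n g+ fl+ and n+ g fl, are the parental types, so the F1 was n g+ fl+ / n+ g fl.
The two rarest classes, n g+ fl and n+ g fl+, are the double crossovers. Comparing them with the parentals, only the fl allele has switched, so fl is the middle locus and the order is n – fl – g.
Crossovers in the n–fl interval produce the single-crossover classes n+ g+ fl+ and n g fl (72 + 68 = 140) plus the double crossovers (24).
RF(n–fl) = (140 + 24) / 1613 = 164/1613 = 0.1017 → 10.2 map units.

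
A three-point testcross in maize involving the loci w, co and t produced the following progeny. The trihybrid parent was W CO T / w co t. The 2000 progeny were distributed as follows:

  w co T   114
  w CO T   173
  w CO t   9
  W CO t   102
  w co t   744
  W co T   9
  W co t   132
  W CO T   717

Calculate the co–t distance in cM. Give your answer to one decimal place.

The two rarest classes, W co T and w CO t, are the double crossovers. Comparing them with the parentals, only the co allele has switched, so co is the middle locus and the order is w – co – t.
Crossovers in the co–t interval produce the single-crossover classes W CO t and w co T (102 + 114 = 216) plus the double crossovers (18).
RF(co–t) = (216 + 18) / 2000 = 234/2000 = 0.1170 → 11.7 cM.

11.7 cM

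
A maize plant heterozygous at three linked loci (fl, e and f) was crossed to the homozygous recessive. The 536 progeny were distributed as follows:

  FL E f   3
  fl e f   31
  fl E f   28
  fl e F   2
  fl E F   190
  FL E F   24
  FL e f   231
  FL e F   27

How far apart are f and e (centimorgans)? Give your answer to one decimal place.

11.2 centimorgans

The two most frequent reciprocal classes, fl E F and FL e f, are the parental types, so the F1 was fl E F / FL e f.
The two rarest classes, fl e F and FL E f, are the double crossovers. Comparing them with the parentals, only the e allele has switched, so e is the middle locus and the order is f – e – fl.
Crossovers in the f–e interval produce the single-crossover classes fl E f and FL e F (28 + 27 = 55) plus the double crossovers (5).
RF(f–e) = (55 + 5) / 536 = 60/536 = 0.1119 → 11.2 centimorgans.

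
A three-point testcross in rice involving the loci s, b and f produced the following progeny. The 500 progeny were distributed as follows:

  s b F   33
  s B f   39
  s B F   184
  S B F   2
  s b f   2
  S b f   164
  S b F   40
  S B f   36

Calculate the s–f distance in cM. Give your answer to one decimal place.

The two most frequent reciprocal classes, S b f and s B F, are the parental types, so the F1 was S b f / s B F.
The two rarest classes, s b f and S B F, are the double crossovers. Comparing them with the parentals, only the s allele has switched, so s is the middle locus and the order is b – s – f.
Crossovers in the s–f interval produce the single-crossover classes S b F and s B f (40 + 39 = 79) plus the double crossovers (4).
RF(s–f) = (79 + 4) / 500 = 83/500 = 0.1660 → 16.6 cM.

16.6 cM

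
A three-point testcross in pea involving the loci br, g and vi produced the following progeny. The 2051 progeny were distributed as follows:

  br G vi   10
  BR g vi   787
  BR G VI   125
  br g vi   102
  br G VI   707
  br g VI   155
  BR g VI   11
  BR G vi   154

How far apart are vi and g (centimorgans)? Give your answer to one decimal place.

16.1 centimorgans

The two most frequent reciprocal classes, br G VI and BR g vi, are the parental types, so the F1 was br G VI / BR g vi.
The two rarest classes, br G vi and BR g VI, are the double crossovers. Comparing them with the parentals, only the vi allele has switched, so vi is the middle locus and the order is g – vi – br.
Crossovers in the g–vi interval produce the single-crossover classes br g VI and BR G vi (155 + 154 = 309) plus the double crossovers (21).
RF(g–vi) = (309 + 21) / 2051 = 330/2051 = 0.1609 → 16.1 centimorgans.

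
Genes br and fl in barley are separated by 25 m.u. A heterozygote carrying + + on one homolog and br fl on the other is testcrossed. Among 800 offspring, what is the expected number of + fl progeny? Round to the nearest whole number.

A map distance of 25 m.u. corresponds to a recombination frequency of 0.250.
The F1 is + + / br fl, so + fl is a recombinant gamete class with expected frequency r/2 = 0.250/2 = 0.1250.
Expected number = 0.1250 × 800 = 100.00 ≈ 100.

100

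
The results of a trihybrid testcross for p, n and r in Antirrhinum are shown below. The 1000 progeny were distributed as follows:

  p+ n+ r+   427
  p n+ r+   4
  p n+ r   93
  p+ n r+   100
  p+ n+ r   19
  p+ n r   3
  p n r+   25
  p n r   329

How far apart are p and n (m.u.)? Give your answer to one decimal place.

20.0 m.u.

The two most frequent reciprocal classes, p n r and p+ n+ r+, are the parental types, so the F1 was p n r / p+ n+ r+.
The two rarest classes, p+ n r and p n+ r+, are the double crossovers. Comparing them with the parentals, only the p allele has switched, so p is the middle locus and the order is n – p – r.
Crossovers in the n–p interval produce the single-crossover classes p n+ r and p+ n r+ (93 + 100 = 193) plus the double crossovers (7).
RF(n–p) = (193 + 7) / 1000 = 200/1000 = 0.2000 → 20.0 m.u.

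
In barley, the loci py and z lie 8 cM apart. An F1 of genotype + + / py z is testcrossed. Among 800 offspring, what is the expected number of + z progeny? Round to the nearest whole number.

32

A map distance of 8 cM corresponds to a recombination frequency of 0.080.
The F1 is + + / py z, so + z is a recombinant gamete class with expected frequency r/2 = 0.080/2 = 0.0400.
Expected number = 0.0400 × 800 = 32.00 ≈ 32.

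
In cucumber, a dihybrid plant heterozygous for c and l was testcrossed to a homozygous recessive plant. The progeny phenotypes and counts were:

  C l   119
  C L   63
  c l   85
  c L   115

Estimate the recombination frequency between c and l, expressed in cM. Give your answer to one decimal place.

The two most frequent classes, C l (119) and c L (115), are the parental types, so the F1 was C l / c L.
The recombinant classes are C L and c l: 63 + 85 = 148.
Recombination frequency = 148/382 = 0.3874 ≈ 38.7%, i.e. 38.7 cM.

38.7 cM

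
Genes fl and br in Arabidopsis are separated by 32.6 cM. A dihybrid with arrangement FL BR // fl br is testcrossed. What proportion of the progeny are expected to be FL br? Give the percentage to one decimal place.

A map distance of 32.6 cM corresponds to a recombination frequency of 0.326.
The F1 is FL BR / fl br, so FL br is a recombinant gamete class with expected frequency r/2 = 0.326/2 = 0.1630.
That is 0.1630 = 16.3% of the progeny.

16.3%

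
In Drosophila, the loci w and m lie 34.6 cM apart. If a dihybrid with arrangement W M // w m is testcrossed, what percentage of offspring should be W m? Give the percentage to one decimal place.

A map distance of 34.6 cM corresponds to a recombination frequency of 0.346.
The F1 is W M / w m, so W m is a recombinant gamete class with expected frequency r/2 = 0.346/2 = 0.1730.
That is 0.1730 = 17.3% of the progeny.

17.3%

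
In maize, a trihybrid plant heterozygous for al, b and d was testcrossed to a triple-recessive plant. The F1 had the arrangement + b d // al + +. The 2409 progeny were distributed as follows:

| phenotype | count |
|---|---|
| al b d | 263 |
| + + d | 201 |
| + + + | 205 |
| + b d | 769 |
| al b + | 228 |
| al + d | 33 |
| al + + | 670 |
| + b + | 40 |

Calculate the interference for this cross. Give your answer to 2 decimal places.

The two rarest classes, + b + and al + d, are the double crossovers. Comparing them with the parentals, only the d allele has switched, so d is the middle locus and the order is b – d – al.
b–d: (429 + 73)/2409 = 0.2084; d–al: (468 + 73)/2409 = 0.2246.
Expected DCO frequency = 0.2084 × 0.2246 ≈ 0.04681; observed = 73/2409 ≈ 0.03030.
Coefficient of coincidence = 0.03030/0.04681 ≈ 0.65; interference = 1 − 0.65 = 0.35.

0.35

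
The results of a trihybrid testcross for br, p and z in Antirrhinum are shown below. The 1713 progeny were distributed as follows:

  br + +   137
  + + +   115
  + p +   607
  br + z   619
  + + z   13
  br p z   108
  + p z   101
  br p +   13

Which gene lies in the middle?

The two most frequent reciprocal classes, + p + and br + z, are the parental types, so the F1 was + p + / br + z.
The two rarest classes, br p + and + + z, are the double crossovers. Comparing them with the parentals, only the br allele has switched, so br is the middle locus and the order is p – br – z.

br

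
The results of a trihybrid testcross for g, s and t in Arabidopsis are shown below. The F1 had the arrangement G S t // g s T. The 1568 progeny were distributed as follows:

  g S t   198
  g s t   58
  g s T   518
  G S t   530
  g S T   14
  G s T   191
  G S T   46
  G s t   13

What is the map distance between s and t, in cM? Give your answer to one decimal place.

The two rarest classes, G s t and g S T, are the double crossovers. Comparing them with the parentals, only the s allele has switched, so s is the middle locus and the order is g – s – t.
Crossovers in the s–t interval produce the single-crossover classes G S T and g s t (46 + 58 = 104) plus the double crossovers (27).
RF(s–t) = (104 + 27) / 1568 = 131/1568 = 0.0835 → 8.4 cM.

8.4 cM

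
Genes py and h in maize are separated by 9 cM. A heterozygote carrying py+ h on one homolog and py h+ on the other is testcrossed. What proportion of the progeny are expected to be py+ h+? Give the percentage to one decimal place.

4.5%

A map distance of 9 cM corresponds to a recombination frequency of 0.090.
The F1 is py+ h / py h+, so py+ h+ is a recombinant gamete class with expected frequency r/2 = 0.090/2 = 0.0450.
That is 0.0450 = 4.5% of the progeny.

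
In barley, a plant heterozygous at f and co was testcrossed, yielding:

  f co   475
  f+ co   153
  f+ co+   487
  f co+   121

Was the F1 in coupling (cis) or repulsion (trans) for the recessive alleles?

cis

The two most frequent classes are f+ co+ (487) and f co (475); these are the parental (non-recombinant) types.
So the F1 carried f+ co+ on one chromosome and f co on the other — the recessive alleles are on the same chromosome (cis / coupling).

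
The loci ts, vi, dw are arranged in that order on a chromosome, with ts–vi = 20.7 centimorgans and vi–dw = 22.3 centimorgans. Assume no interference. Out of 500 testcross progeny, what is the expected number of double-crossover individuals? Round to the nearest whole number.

23

Map distances give recombination frequencies of 0.207 and 0.223 for the two intervals.
With no interference, expected double-crossover frequency = 0.207 × 0.223 = 0.04616.
Expected number = 0.04616 × 500 = 23.08 ≈ 23.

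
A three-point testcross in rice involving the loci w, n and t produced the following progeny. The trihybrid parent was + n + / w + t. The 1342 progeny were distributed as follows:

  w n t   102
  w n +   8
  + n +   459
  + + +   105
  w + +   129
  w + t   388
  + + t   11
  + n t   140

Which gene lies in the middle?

The two rarest classes, w n + and + + t, are the double crossovers. Comparing them with the parentals, only the w allele has switched, so w is the middle locus and the order is n – w – t.

w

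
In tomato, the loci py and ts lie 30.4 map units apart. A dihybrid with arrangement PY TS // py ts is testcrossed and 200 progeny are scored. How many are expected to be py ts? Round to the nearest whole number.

70

A map distance of 30.4 map units corresponds to a recombination frequency of 0.304.
The F1 is PY TS / py ts, so py ts is a parental gamete class with expected frequency (1 − r)/2 = 0.696/2 = 0.3480.
Expected number = 0.3480 × 200 = 69.60 ≈ 70.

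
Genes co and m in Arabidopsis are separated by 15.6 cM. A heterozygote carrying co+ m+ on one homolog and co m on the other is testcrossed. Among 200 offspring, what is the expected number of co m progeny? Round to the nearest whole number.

84

A map distance of 15.6 cM corresponds to a recombination frequency of 0.156.
The F1 is co+ m+ / co m, so co m is a parental gamete class with expected frequency (1 − r)/2 = 0.844/2 = 0.4220.
Expected number = 0.4220 × 200 = 84.40 ≈ 84.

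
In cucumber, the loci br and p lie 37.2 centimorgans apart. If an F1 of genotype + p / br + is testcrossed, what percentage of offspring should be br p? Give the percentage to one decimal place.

18.6%

A map distance of 37.2 centimorgans corresponds to a recombination frequency of 0.372.
The F1 is + p / br +, so br p is a recombinant gamete class with expected frequency r/2 = 0.372/2 = 0.1860.
That is 0.1860 = 18.6% of the progeny.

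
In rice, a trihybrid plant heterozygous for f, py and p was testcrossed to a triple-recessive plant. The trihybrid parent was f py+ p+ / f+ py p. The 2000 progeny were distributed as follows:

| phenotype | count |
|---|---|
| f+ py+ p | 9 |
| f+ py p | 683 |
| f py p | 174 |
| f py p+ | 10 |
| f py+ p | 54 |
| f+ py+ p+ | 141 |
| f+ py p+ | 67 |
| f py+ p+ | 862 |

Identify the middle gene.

The two rarest classes, f py p+ and f+ py+ p, are the double crossovers. Comparing them with the parentals, only the py allele has switched, so py is the middle locus and the order is f – py – p.

py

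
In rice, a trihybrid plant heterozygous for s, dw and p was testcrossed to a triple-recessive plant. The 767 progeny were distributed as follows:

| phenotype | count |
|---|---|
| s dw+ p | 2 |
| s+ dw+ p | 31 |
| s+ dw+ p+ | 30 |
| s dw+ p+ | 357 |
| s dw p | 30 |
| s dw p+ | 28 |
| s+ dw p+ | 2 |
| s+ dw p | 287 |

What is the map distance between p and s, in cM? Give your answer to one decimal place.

8.3 cM

The two most frequent reciprocal classes, s+ dw p and s dw+ p+, are the parental types, so the F1 was s+ dw p / s dw+ p+.
The two rarest classes, s+ dw p+ and s dw+ p, are the double crossovers. Comparing them with the parentals, only the p allele has switched, so p is the middle locus and the order is dw – p – s.
Crossovers in the p–s interval produce the single-crossover classes s dw p and s+ dw+ p+ (30 + 30 = 60) plus the double crossovers (4).
RF(p–s) = (60 + 4) / 767 = 64/767 = 0.0834 → 8.3 cM.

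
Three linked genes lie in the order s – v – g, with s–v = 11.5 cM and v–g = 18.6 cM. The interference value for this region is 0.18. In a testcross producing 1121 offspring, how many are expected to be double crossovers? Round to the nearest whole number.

20

Map distances give recombination frequencies of 0.115 and 0.186 for the two intervals.
With interference 0.18 (so coincidence = 0.82), expected double-crossover frequency = 0.115 × 0.186 × 0.82 = 0.01754.
Expected number = 0.01754 × 1121 = 19.66 ≈ 20.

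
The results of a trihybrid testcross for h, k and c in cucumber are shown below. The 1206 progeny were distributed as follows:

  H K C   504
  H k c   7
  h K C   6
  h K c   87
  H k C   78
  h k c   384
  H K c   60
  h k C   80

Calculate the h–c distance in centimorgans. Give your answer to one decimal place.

12.7 centimorgans

The two most frequent reciprocal classes, h k c and H K C, are the parental types, so the F1 was h k c / H K C.
The two rarest classes, H k c and h K C, are the double crossovers. Comparing them with the parentals, only the h allele has switched, so h is the middle locus and the order is c – h – k.
Crossovers in the c–h interval produce the single-crossover classes h k C and H K c (80 + 60 = 140) plus the double crossovers (13).
RF(c–h) = (140 + 13) / 1206 = 153/1206 = 0.1269 → 12.7 centimorgans.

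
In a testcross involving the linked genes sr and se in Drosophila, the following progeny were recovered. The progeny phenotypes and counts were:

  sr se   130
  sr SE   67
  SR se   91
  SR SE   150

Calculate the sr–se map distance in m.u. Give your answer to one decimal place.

36.1 m.u.

The two most frequent classes, SR SE (150) and sr se (130), are the parental types, so the F1 was SR SE / sr se.
The recombinant classes are SR se and sr SE: 91 + 67 = 158.
Recombination frequency = 158/438 = 0.3607 ≈ 36.1%, i.e. 36.1 m.u.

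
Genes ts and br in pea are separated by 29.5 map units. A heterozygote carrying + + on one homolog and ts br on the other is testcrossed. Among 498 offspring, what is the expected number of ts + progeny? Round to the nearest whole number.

73

A map distance of 29.5 map units corresponds to a recombination frequency of 0.295.
The F1 is + + / ts br, so ts + is a recombinant gamete class with expected frequency r/2 = 0.295/2 = 0.1475.
Expected number = 0.1475 × 498 = 73.45 ≈ 73.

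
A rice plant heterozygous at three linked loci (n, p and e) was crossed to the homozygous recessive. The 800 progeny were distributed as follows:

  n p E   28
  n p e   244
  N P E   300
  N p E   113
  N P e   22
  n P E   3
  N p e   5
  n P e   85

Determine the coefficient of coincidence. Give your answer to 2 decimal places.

The two most frequent reciprocal classes, N P E and n p e, are the parental types, so the F1 was N P E / n p e.
The two rarest classes, n P E and N p e, are the double crossovers. Comparing them with the parentals, only the n allele has switched, so n is the middle locus and the order is e – n – p.
e–n: (50 + 8)/800 = 0.0725; n–p: (198 + 8)/800 = 0.2575.
Expected DCO frequency = 0.0725 × 0.2575 ≈ 0.01867; observed = 8/800 ≈ 0.01000.
Coefficient of coincidence = 0.01000/0.01867 ≈ 0.54.

0.54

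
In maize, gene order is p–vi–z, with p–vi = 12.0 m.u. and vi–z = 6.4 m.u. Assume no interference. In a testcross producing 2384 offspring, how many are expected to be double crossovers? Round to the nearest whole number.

Map distances give recombination frequencies of 0.120 and 0.064 for the two intervals.
With no interference, expected double-crossover frequency = 0.120 × 0.064 = 0.00768.
Expected number = 0.00768 × 2384 = 18.31 ≈ 18.

18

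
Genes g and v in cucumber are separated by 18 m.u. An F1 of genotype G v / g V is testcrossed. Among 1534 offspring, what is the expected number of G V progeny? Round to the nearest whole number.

A map distance of 18 m.u. corresponds to a recombination frequency of 0.180.
The F1 is G v / g V, so G V is a recombinant gamete class with expected frequency r/2 = 0.180/2 = 0.0900.
Expected number = 0.0900 × 1534 = 138.06 ≈ 138.

138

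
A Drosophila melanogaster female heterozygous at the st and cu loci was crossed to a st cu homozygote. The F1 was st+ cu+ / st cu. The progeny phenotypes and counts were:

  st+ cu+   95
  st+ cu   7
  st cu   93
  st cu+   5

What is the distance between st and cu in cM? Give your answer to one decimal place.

6.0 cM

The recombinant classes are st+ cu and st cu+: 7 + 5 = 12.
Recombination frequency = 12/200 = 0.0600 ≈ 6.0%, i.e. 6.0 cM.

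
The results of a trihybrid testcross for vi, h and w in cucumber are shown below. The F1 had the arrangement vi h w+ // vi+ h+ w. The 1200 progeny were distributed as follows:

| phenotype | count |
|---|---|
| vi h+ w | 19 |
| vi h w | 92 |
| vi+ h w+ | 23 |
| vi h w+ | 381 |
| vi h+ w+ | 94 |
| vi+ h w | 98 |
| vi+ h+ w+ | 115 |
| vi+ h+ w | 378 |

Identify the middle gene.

The two rarest classes, vi+ h w+ and vi h+ w, are the double crossovers. Comparing them with the parentals, only the vi allele has switched, so vi is the middle locus and the order is h – vi – w.

vi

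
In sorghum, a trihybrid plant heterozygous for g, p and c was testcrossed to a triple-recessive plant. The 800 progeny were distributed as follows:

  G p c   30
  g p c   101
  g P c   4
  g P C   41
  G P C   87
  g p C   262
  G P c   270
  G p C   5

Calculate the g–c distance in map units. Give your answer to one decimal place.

24.6 map units

The two most frequent reciprocal classes, G P c and g p C, are the parental types, so the F1 was G P c / g p C.
The two rarest classes, g P c and G p C, are the double crossovers. Comparing them with the parentals, only the g allele has switched, so g is the middle locus and the order is c – g – p.
Crossovers in the c–g interval produce the single-crossover classes G P C and g p c (87 + 101 = 188) plus the double crossovers (9).
RF(c–g) = (188 + 9) / 800 = 197/800 = 0.2462 → 24.6 map units.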